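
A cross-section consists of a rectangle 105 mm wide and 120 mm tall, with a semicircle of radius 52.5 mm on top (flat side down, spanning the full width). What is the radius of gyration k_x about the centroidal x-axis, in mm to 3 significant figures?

k_x ≈ 47.2 mm

Decompose the section into non-overlapping parts with the origin at the bottom-left of its bounding rectangle.
Rectangular body: 105 × 120, A = 12 600 mm², y = 60 mm, Ī = 15 120 000 mm⁴.
Semicircular cap: semicircle r = 52.5, A = 4329.5 mm², y = 142.28 mm, Ī = 833 814 mm⁴.
Centroid: ȳ = ΣA·y / ΣA = 81.043 mm.
Transfer each piece to the centroidal x-axis using Ī + A·d² with d = y − 81.043:
  rectangular body: d = -21.043 mm → contributes +20 699 115 mm⁴
  semicircular cap: d = 61.239 mm → contributes +17 070 499 mm⁴
Total I = 37 769 614 mm⁴.
Radius of gyration: k = √(I/A) = √(37 769 614 / 16 930) = 47.233 mm.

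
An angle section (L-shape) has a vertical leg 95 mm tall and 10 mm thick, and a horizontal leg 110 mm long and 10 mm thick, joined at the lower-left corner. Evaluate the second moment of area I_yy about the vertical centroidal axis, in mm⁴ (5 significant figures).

Split into non-overlapping primitives; take the origin at the lower-left of the bounding box.
Vertical leg: 10 × 95, A = 950 mm², x = 5 mm, Ī = 7916.667 mm⁴.
Horizontal leg (remainder): 100 × 10, A = 1 000 mm², x = 60 mm, Ī = 833333.3 mm⁴.
Centroid: x̄ = ΣA·x / ΣA = 33.20513 mm.
Transfer each piece to the vertical centroidal axis using Ī + A·d² with d = x − 33.20513:
  vertical leg: d = -28.20513 mm → contributes +763669.5 mm⁴
  horizontal leg (remainder): d = 26.79487 mm → contributes +1 551 298 mm⁴
Total I = 2 314 968 mm⁴.

I_yy ≈ 2.3150 × 10⁶ mm⁴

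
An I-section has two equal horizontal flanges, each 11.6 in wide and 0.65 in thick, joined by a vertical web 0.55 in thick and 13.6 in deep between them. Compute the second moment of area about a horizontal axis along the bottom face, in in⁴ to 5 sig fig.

I_base ≈ 2133.5 in⁴

Treat the section as a set of non-overlapping primitives; coordinates are from the bounding-box lower-left.
Bottom flange: 11.6 × 0.65, A = 7.54 in², y = 0.325 in, Ī = 0.2654708 in⁴.
Web: 0.55 × 13.6, A = 7.48 in², y = 7.45 in, Ī = 115.2917 in⁴.
Top flange: 11.6 × 0.65, A = 7.54 in², y = 14.575 in, Ī = 0.2654708 in⁴.
Transfer each piece to a horizontal axis along the bottom face using Ī + A·d² with d = y − 0:
  bottom flange: d = 0.325 in → contributes +1.061883 in⁴
  web: d = 7.45 in → contributes +530.4504 in⁴
  top flange: d = 14.575 in → contributes +1601.992 in⁴
Total I = 2133.505 in⁴.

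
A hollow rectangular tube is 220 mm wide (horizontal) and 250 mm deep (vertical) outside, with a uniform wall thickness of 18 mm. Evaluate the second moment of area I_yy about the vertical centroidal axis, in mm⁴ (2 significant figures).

Decompose the section into non-overlapping parts with the origin at the bottom-left of its bounding rectangle.
Outer rectangle: 220 × 250, A = 55 000 mm², x = 110 mm, Ī = 221 833 333 mm⁴.
Inner void (subtracted): 184 × 214, A = 39 376 mm², x = 110 mm, Ī = 111 092 821 mm⁴.
By symmetry the centroid is at mid-width, x̄ = 110 mm.
All pieces are centred on the vertical centroidal axis, so I = ΣĪ (holes subtracted) = 110 740 512 mm⁴.

I_yy ≈ 1.1 × 10⁸ mm⁴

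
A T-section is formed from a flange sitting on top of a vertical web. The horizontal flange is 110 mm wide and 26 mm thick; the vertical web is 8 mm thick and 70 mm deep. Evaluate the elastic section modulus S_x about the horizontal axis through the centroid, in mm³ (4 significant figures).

S_x ≈ 1.955 × 10⁴ mm³

Split into non-overlapping primitives; take the origin at the lower-left of the bounding box.
Flange: 110 × 26, A = 2 860 mm², y = 83 mm, Ī = 161 113 mm⁴.
Web: 8 × 70, A = 560 mm², y = 35 mm, Ī = 228 667 mm⁴.
Centroid: ȳ = ΣA·y / ΣA = 75.1404 mm.
Transfer each piece to the horizontal axis through the centroid using Ī + A·d² with d = y − 75.1404:
  flange: d = 7.85965 mm → contributes +337 787 mm⁴
  web: d = -40.1404 mm → contributes +1 130 965 mm⁴
Total I = 1 468 753 mm⁴.
Extreme fibre distance c = 75.1404 mm; S = I/c = 19546.8 mm³.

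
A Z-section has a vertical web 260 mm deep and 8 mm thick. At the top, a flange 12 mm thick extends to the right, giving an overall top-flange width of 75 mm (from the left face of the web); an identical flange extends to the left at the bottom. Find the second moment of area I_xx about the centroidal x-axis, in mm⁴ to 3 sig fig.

Split into non-overlapping primitives; take the origin at the lower-left of the bounding box.
Web: 8 × 260, A = 2 080 mm², y = 130 mm, Ī = 11 717 333 mm⁴.
Top flange (beyond web): 67 × 12, A = 804 mm², y = 254 mm, Ī = 9 648 mm⁴.
Bottom flange (beyond web): 67 × 12, A = 804 mm², y = 6 mm, Ī = 9 648 mm⁴.
Centroid: ȳ = ΣA·y / ΣA = 130 mm.
Transfer each piece to the centroidal x-axis using Ī + A·d² with d = y − 130:
  web: d = 0 mm → contributes +11 717 333 mm⁴
  top flange (beyond web): d = 124 mm → contributes +12 371 952 mm⁴
  bottom flange (beyond web): d = -124 mm → contributes +12 371 952 mm⁴
Total I = 36 461 237 mm⁴.

I_xx ≈ 3.65 × 10⁷ mm⁴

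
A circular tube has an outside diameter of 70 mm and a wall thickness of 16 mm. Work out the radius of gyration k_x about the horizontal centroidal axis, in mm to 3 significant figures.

Break the section into simple shapes (no overlaps), measuring from the bottom-left corner of the bounding box.
Outer circle: ⌀70, A = 3848.5 mm², y = 35 mm, Ī = 1 178 588 mm⁴.
Bore (subtracted): ⌀38, A = 1134.1 mm², y = 35 mm, Ī = 102 354 mm⁴.
By symmetry the centroid is at mid-height, ȳ = 35 mm.
All pieces are centred on the horizontal centroidal axis, so I = ΣĪ (holes subtracted) = 1 076 234 mm⁴.
Radius of gyration: k = √(I/A) = √(1 076 234 / 2714.3) = 19.912 mm.

k_x ≈ 19.9 mm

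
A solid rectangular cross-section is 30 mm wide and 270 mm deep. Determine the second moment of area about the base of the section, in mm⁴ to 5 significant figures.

I_base ≈ 1.9683 × 10⁸ mm⁴

The section: 30 × 270, A = 8 100 mm², y = 135 mm, Ī = 49 207 500 mm⁴.
Transfer it to the base of the section using Ī + A·d² with d = y − 0:
  the section: d = 135 mm → contributes +196 830 000 mm⁴
Total I = 196 830 000 mm⁴.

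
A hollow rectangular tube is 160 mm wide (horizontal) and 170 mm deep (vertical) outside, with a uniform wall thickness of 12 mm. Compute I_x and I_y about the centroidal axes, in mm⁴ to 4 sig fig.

I_x ≈ 3.024 × 10⁷ mm⁴, I_y ≈ 2.742 × 10⁷ mm⁴

Split into non-overlapping primitives; take the origin at the lower-left of the bounding box.
Outer rectangle: 160 × 170, A = 27 200 mm², y = 85 mm, Ī = 65 506 667 mm⁴.
Inner void (subtracted): 136 × 146, A = 19 856 mm², y = 85 mm, Ī = 35 270 875 mm⁴.
By symmetry the centroid is at mid-height, ȳ = 85 mm.
All pieces are centred on the centroidal x-axis, so I = ΣĪ (holes subtracted) = 30 235 792 mm⁴.
Repeating about the centroidal y-axis gives I_y = 27 421 952 mm⁴.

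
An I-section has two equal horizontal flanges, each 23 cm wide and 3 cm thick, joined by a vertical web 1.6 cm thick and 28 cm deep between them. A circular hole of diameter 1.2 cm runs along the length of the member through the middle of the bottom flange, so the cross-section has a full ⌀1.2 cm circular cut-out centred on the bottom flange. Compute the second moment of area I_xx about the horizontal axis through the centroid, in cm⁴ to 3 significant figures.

Break the section into simple shapes (no overlaps), measuring from the bottom-left corner of the bounding box.
Bottom flange: 23 × 3, A = 69 cm², y = 1.5 cm, Ī = 51.75 cm⁴.
Web: 1.6 × 28, A = 44.8 cm², y = 17 cm, Ī = 2926.9 cm⁴.
Top flange: 23 × 3, A = 69 cm², y = 32.5 cm, Ī = 51.75 cm⁴.
Hole (subtracted): ⌀1.2, A = 1.131 cm², y = 1.5 cm, Ī = 0.10179 cm⁴.
Centroid: ȳ = ΣA·y / ΣA = 17.096 cm.
Transfer each piece to the horizontal axis through the centroid using Ī + A·d² with d = y − 17.096:
  bottom flange: d = -15.596 cm → contributes +16 836 cm⁴
  web: d = -0.096495 cm → contributes +2927.4 cm⁴
  top flange: d = 15.404 cm → contributes +16 423 cm⁴
  hole: d = -15.596 cm → contributes −275.21 cm⁴
Total I = 35 911 cm⁴.

I_xx ≈ 3.59 × 10⁴ cm⁴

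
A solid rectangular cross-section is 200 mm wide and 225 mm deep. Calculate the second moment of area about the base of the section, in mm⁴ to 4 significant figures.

The section: 200 × 225, A = 45 000 mm², y = 112.5 mm, Ī = 189 843 750 mm⁴.
Transfer it to the base of the section using Ī + A·d² with d = y − 0:
  the section: d = 112.5 mm → contributes +759 375 000 mm⁴
Total I = 759 375 000 mm⁴.

I_base ≈ 7.594 × 10⁸ mm⁴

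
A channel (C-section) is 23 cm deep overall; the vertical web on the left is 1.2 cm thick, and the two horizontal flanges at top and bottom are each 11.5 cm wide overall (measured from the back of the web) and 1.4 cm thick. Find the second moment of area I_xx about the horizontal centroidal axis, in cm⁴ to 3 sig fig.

Treat the section as a set of non-overlapping primitives; coordinates are from the bounding-box lower-left.
Web: 1.2 × 23, A = 27.6 cm², y = 11.5 cm, Ī = 1216.7 cm⁴.
Top flange (beyond web): 10.3 × 1.4, A = 14.42 cm², y = 22.3 cm, Ī = 2.3553 cm⁴.
Bottom flange (beyond web): 10.3 × 1.4, A = 14.42 cm², y = 0.7 cm, Ī = 2.3553 cm⁴.
By symmetry the centroid is at mid-height, ȳ = 11.5 cm.
Transfer each piece to the horizontal centroidal axis using Ī + A·d² with d = y − 11.5:
  web: d = 0 cm → contributes +1216.7 cm⁴
  top flange (beyond web): d = 10.8 cm → contributes +1684.3 cm⁴
  bottom flange (beyond web): d = -10.8 cm → contributes +1684.3 cm⁴
Total I = 4585.3 cm⁴.

I_xx ≈ 4590 cm⁴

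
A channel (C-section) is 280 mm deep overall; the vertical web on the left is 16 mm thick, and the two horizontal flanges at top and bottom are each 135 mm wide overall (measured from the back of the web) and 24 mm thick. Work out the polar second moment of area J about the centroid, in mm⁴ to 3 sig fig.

Break the section into simple shapes (no overlaps), measuring from the bottom-left corner of the bounding box.
Web: 16 × 280, A = 4 480 mm², y = 140 mm, Ī = 29 269 333 mm⁴.
Top flange (beyond web): 119 × 24, A = 2 856 mm², y = 268 mm, Ī = 137 088 mm⁴.
Bottom flange (beyond web): 119 × 24, A = 2 856 mm², y = 12 mm, Ī = 137 088 mm⁴.
By symmetry the centroid is at mid-height, ȳ = 140 mm.
Transfer each piece to the centroidal x-axis using Ī + A·d² with d = y − 140:
  web: d = 0 mm → contributes +29 269 333 mm⁴
  top flange (beyond web): d = 128 mm → contributes +46 929 792 mm⁴
  bottom flange (beyond web): d = -128 mm → contributes +46 929 792 mm⁴
Total I = 123 128 917 mm⁴.
For the y-axis: x̄ = 45.83 mm.
Repeating about the centroidal y-axis gives I_y = 18 275 902 mm⁴.
Polar second moment: J = I_x + I_y = 141 404 819 mm⁴.

J ≈ 1.41 × 10⁸ mm⁴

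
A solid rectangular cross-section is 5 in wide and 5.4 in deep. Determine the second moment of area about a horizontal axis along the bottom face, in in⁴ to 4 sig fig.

The section: 5 × 5.4, A = 27 in², y = 2.7 in, Ī = 65.61 in⁴.
Transfer it to the base of the section using Ī + A·d² with d = y − 0:
  the section: d = 2.7 in → contributes +262.44 in⁴
Total I = 262.44 in⁴.

I_base ≈ 262.4 in⁴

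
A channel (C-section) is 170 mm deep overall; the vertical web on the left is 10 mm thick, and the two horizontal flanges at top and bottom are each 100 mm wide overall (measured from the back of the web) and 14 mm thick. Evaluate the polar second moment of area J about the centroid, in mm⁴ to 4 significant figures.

Treat the section as a set of non-overlapping primitives; coordinates are from the bounding-box lower-left.
Web: 10 × 170, A = 1 700 mm², y = 85 mm, Ī = 4 094 167 mm⁴.
Top flange (beyond web): 90 × 14, A = 1 260 mm², y = 163 mm, Ī = 20 580 mm⁴.
Bottom flange (beyond web): 90 × 14, A = 1 260 mm², y = 7 mm, Ī = 20 580 mm⁴.
By symmetry the centroid is at mid-height, ȳ = 85 mm.
Transfer each piece to the centroidal x-axis using Ī + A·d² with d = y − 85:
  web: d = 0 mm → contributes +4 094 167 mm⁴
  top flange (beyond web): d = 78 mm → contributes +7 686 420 mm⁴
  bottom flange (beyond web): d = -78 mm → contributes +7 686 420 mm⁴
Total I = 19 467 007 mm⁴.
For the y-axis: x̄ = 34.8578 mm.
Repeating about the centroidal y-axis gives I_y = 4 253 081 mm⁴.
Polar second moment: J = I_x + I_y = 23 720 088 mm⁴.

J ≈ 2.372 × 10⁷ mm⁴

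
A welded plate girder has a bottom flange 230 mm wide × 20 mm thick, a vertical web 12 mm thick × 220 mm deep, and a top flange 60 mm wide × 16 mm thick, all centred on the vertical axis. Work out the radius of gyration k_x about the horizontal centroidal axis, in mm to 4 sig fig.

k_x ≈ 90.36 mm

Split into non-overlapping primitives; take the origin at the lower-left of the bounding box.
Bottom plate: 230 × 20, A = 4 600 mm², y = 10 mm, Ī = 153 333 mm⁴.
Web plate: 12 × 220, A = 2 640 mm², y = 130 mm, Ī = 10 648 000 mm⁴.
Top plate: 60 × 16, A = 960 mm², y = 248 mm, Ī = 20 480 mm⁴.
Centroid: ȳ = ΣA·y / ΣA = 76.4976 mm.
Transfer each piece to the horizontal centroidal axis using Ī + A·d² with d = y − 76.4976:
  bottom plate: d = -66.4976 mm → contributes +20 494 191 mm⁴
  web plate: d = 53.5024 mm → contributes +18 205 029 mm⁴
  top plate: d = 171.502 mm → contributes +28 257 043 mm⁴
Total I = 66 956 263 mm⁴.
Radius of gyration: k = √(I/A) = √(66 956 263 / 8 200) = 90.3626 mm.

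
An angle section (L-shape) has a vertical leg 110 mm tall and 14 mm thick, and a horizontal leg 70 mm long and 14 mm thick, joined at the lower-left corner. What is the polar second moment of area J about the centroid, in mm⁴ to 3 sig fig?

Treat the section as a set of non-overlapping primitives; coordinates are from the bounding-box lower-left.
Vertical leg: 14 × 110, A = 1 540 mm², y = 55 mm, Ī = 1 552 833 mm⁴.
Horizontal leg (remainder): 56 × 14, A = 784 mm², y = 7 mm, Ī = 12 805 mm⁴.
Centroid: ȳ = ΣA·y / ΣA = 38.807 mm.
Transfer each piece to the centroidal x-axis using Ī + A·d² with d = y − 38.807:
  vertical leg: d = 16.193 mm → contributes +1 956 630 mm⁴
  horizontal leg (remainder): d = -31.807 mm → contributes +805 978 mm⁴
Total I = 2 762 608 mm⁴.
For the y-axis: x̄ = 18.807 mm.
Repeating about the centroidal y-axis gives I_y = 866 448 mm⁴.
Polar second moment: J = I_x + I_y = 3 629 057 mm⁴.

J ≈ 3.63 × 10⁶ mm⁴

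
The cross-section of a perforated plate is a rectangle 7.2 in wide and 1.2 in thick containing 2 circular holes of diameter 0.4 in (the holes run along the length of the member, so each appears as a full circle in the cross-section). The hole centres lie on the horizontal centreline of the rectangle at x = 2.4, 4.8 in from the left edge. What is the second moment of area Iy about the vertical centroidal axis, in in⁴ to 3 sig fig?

Iy ≈ 37.0 in⁴

Treat the section as a set of non-overlapping primitives; coordinates are from the bounding-box lower-left.
Plate: 7.2 × 1.2, A = 8.64 in², x = 3.6 in, Ī = 37.325 in⁴.
Hole 1 (subtracted): ⌀0.4, A = 0.12566 in², x = 2.4 in, Ī = 0.0012566 in⁴.
Hole 2 (subtracted): ⌀0.4, A = 0.12566 in², x = 4.8 in, Ī = 0.0012566 in⁴.
By symmetry the centroid is at mid-width, x̄ = 3.6 in.
Transfer each piece to the vertical centroidal axis using Ī + A·d² with d = x − 3.6:
  plate: d = 0 in → contributes +37.325 in⁴
  hole 1: d = -1.2 in → contributes −0.18221 in⁴
  hole 2: d = 1.2 in → contributes −0.18221 in⁴
Total I = 36.96 in⁴.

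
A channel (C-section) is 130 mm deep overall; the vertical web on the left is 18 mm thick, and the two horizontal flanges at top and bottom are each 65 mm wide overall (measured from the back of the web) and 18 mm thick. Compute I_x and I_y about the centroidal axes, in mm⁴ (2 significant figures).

I_x ≈ 8.6 × 10⁶ mm⁴, I_y ≈ 1.4 × 10⁶ mm⁴

Break the section into simple shapes (no overlaps), measuring from the bottom-left corner of the bounding box.
Web: 18 × 130, A = 2 340 mm², y = 65 mm, Ī = 3 295 500 mm⁴.
Top flange (beyond web): 47 × 18, A = 846 mm², y = 121 mm, Ī = 22 842 mm⁴.
Bottom flange (beyond web): 47 × 18, A = 846 mm², y = 9 mm, Ī = 22 842 mm⁴.
By symmetry the centroid is at mid-height, ȳ = 65 mm.
Transfer each piece to the centroidal x-axis using Ī + A·d² with d = y − 65:
  web: d = 0 mm → contributes +3 295 500 mm⁴
  top flange (beyond web): d = 56 mm → contributes +2 675 898 mm⁴
  bottom flange (beyond web): d = -56 mm → contributes +2 675 898 mm⁴
Total I = 8 647 296 mm⁴.
For the y-axis: x̄ = 22.64 mm.
Repeating about the centroidal y-axis gives I_y = 1 411 849 mm⁴.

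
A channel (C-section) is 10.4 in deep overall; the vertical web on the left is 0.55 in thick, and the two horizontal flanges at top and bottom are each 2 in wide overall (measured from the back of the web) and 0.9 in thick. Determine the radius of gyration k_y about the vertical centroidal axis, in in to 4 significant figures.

Decompose the section into non-overlapping parts with the origin at the bottom-left of its bounding rectangle.
Web: 0.55 × 10.4, A = 5.72 in², x = 0.275 in, Ī = 0.144192 in⁴.
Top flange (beyond web): 1.45 × 0.9, A = 1.305 in², x = 1.275 in, Ī = 0.228647 in⁴.
Bottom flange (beyond web): 1.45 × 0.9, A = 1.305 in², x = 1.275 in, Ī = 0.228647 in⁴.
Centroid: x̄ = ΣA·x / ΣA = 0.588325 in.
Transfer each piece to the vertical centroidal axis using Ī + A·d² with d = x − 0.588325:
  web: d = -0.313325 in → contributes +0.70574 in⁴
  top flange (beyond web): d = 0.686675 in → contributes +0.843983 in⁴
  bottom flange (beyond web): d = 0.686675 in → contributes +0.843983 in⁴
Total I = 2.39371 in⁴.
Radius of gyration: k = √(I/A) = √(2.39371 / 8.33) = 0.536059 in.

k_y ≈ 0.5361 in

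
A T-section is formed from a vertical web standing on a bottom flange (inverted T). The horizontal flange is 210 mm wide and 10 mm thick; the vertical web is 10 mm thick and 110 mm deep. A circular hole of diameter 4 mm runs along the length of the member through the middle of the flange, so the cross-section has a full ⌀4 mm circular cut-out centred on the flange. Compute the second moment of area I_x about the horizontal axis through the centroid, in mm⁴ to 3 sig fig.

Break the section into simple shapes (no overlaps), measuring from the bottom-left corner of the bounding box.
Flange: 210 × 10, A = 2 100 mm², y = 5 mm, Ī = 17 500 mm⁴.
Web: 10 × 110, A = 1 100 mm², y = 65 mm, Ī = 1 109 167 mm⁴.
Hole (subtracted): ⌀4, A = 12.566 mm², y = 5 mm, Ī = 12.566 mm⁴.
Centroid: ȳ = ΣA·y / ΣA = 25.706 mm.
Transfer each piece to the horizontal axis through the centroid using Ī + A·d² with d = y − 25.706:
  flange: d = -20.706 mm → contributes +917 878 mm⁴
  web: d = 39.294 mm → contributes +2 807 560 mm⁴
  hole: d = -20.706 mm → contributes −5400.4 mm⁴
Total I = 3 720 037 mm⁴.

I_x ≈ 3.72 × 10⁶ mm⁴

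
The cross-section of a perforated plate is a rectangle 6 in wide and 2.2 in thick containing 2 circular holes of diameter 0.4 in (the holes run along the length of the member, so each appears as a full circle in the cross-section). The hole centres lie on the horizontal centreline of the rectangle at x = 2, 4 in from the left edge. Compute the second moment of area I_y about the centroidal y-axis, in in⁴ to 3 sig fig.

Break the section into simple shapes (no overlaps), measuring from the bottom-left corner of the bounding box.
Plate: 6 × 2.2, A = 13.2 in², x = 3 in, Ī = 39.6 in⁴.
Hole 1 (subtracted): ⌀0.4, A = 0.12566 in², x = 2 in, Ī = 0.0012566 in⁴.
Hole 2 (subtracted): ⌀0.4, A = 0.12566 in², x = 4 in, Ī = 0.0012566 in⁴.
By symmetry the centroid is at mid-width, x̄ = 3 in.
Transfer each piece to the centroidal y-axis using Ī + A·d² with d = x − 3:
  plate: d = 0 in → contributes +39.6 in⁴
  hole 1: d = -1 in → contributes −0.12692 in⁴
  hole 2: d = 1 in → contributes −0.12692 in⁴
Total I = 39.346 in⁴.

I_y ≈ 39.3 in⁴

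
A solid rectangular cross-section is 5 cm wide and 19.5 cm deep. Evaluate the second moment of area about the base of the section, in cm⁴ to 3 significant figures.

I_base ≈ 1.24 × 10⁴ cm⁴

The section: 5 × 19.5, A = 97.5 cm², y = 9.75 cm, Ī = 3089.5 cm⁴.
Transfer it to the bottom edge using Ī + A·d² with d = y − 0:
  the section: d = 9.75 cm → contributes +12 358 cm⁴
Total I = 12 358 cm⁴.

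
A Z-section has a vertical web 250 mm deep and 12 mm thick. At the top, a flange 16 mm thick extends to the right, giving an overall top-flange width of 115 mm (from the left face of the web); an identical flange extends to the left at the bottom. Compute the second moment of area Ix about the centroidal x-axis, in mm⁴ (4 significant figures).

Ix ≈ 6.081 × 10⁷ mm⁴

Decompose the section into non-overlapping parts with the origin at the bottom-left of its bounding rectangle.
Web: 12 × 250, A = 3 000 mm², y = 125 mm, Ī = 15 625 000 mm⁴.
Top flange (beyond web): 103 × 16, A = 1 648 mm², y = 242 mm, Ī = 35157.3 mm⁴.
Bottom flange (beyond web): 103 × 16, A = 1 648 mm², y = 8 mm, Ī = 35157.3 mm⁴.
Centroid: ȳ = ΣA·y / ΣA = 125 mm.
Transfer each piece to the centroidal x-axis using Ī + A·d² with d = y − 125:
  web: d = 0 mm → contributes +15 625 000 mm⁴
  top flange (beyond web): d = 117 mm → contributes +22 594 629 mm⁴
  bottom flange (beyond web): d = -117 mm → contributes +22 594 629 mm⁴
Total I = 60 814 259 mm⁴.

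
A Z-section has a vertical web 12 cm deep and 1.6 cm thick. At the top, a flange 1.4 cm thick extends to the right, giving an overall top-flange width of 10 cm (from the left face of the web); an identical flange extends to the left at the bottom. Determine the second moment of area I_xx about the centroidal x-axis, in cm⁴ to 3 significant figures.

Break the section into simple shapes (no overlaps), measuring from the bottom-left corner of the bounding box.
Web: 1.6 × 12, A = 19.2 cm², y = 6 cm, Ī = 230.4 cm⁴.
Top flange (beyond web): 8.4 × 1.4, A = 11.76 cm², y = 11.3 cm, Ī = 1.9208 cm⁴.
Bottom flange (beyond web): 8.4 × 1.4, A = 11.76 cm², y = 0.7 cm, Ī = 1.9208 cm⁴.
Centroid: ȳ = ΣA·y / ΣA = 6 cm.
Transfer each piece to the centroidal x-axis using Ī + A·d² with d = y − 6:
  web: d = 0 cm → contributes +230.4 cm⁴
  top flange (beyond web): d = 5.3 cm → contributes +332.26 cm⁴
  bottom flange (beyond web): d = -5.3 cm → contributes +332.26 cm⁴
Total I = 894.92 cm⁴.

I_xx ≈ 895 cm⁴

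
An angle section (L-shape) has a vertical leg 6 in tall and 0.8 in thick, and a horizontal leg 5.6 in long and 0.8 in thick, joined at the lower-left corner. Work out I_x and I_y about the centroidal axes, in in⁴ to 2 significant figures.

Decompose the section into non-overlapping parts with the origin at the bottom-left of its bounding rectangle.
Vertical leg: 0.8 × 6, A = 4.8 in², y = 3 in, Ī = 14.4 in⁴.
Horizontal leg (remainder): 4.8 × 0.8, A = 3.84 in², y = 0.4 in, Ī = 0.2048 in⁴.
Centroid: ȳ = ΣA·y / ΣA = 1.844 in.
Transfer each piece to the centroidal x-axis using Ī + A·d² with d = y − 1.844:
  vertical leg: d = 1.156 in → contributes +20.81 in⁴
  horizontal leg (remainder): d = -1.444 in → contributes +8.217 in⁴
Total I = 29.03 in⁴.
For the y-axis: x̄ = 1.644 in.
Repeating about the centroidal y-axis gives I_y = 24.35 in⁴.

I_x ≈ 29 in⁴, I_y ≈ 24 in⁴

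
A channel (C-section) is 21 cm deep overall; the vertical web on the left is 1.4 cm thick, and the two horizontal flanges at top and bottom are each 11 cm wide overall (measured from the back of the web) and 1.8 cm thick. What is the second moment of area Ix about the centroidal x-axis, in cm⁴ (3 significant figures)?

Ix ≈ 4270 cm⁴

Break the section into simple shapes (no overlaps), measuring from the bottom-left corner of the bounding box.
Web: 1.4 × 21, A = 29.4 cm², y = 10.5 cm, Ī = 1080.5 cm⁴.
Top flange (beyond web): 9.6 × 1.8, A = 17.28 cm², y = 20.1 cm, Ī = 4.6656 cm⁴.
Bottom flange (beyond web): 9.6 × 1.8, A = 17.28 cm², y = 0.9 cm, Ī = 4.6656 cm⁴.
By symmetry the centroid is at mid-height, ȳ = 10.5 cm.
Transfer each piece to the centroidal x-axis using Ī + A·d² with d = y − 10.5:
  web: d = 0 cm → contributes +1080.5 cm⁴
  top flange (beyond web): d = 9.6 cm → contributes +1597.2 cm⁴
  bottom flange (beyond web): d = -9.6 cm → contributes +1597.2 cm⁴
Total I = 4274.8 cm⁴.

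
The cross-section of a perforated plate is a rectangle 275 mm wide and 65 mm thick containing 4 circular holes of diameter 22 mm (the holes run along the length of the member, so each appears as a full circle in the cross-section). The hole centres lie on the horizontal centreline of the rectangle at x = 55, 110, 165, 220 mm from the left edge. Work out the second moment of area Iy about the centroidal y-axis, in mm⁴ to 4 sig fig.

Split into non-overlapping primitives; take the origin at the lower-left of the bounding box.
Plate: 275 × 65, A = 17 875 mm², x = 137.5 mm, Ī = 112 649 740 mm⁴.
Hole 1 (subtracted): ⌀22, A = 380.133 mm², x = 55 mm, Ī = 11 499 mm⁴.
Hole 2 (subtracted): ⌀22, A = 380.133 mm², x = 110 mm, Ī = 11 499 mm⁴.
Hole 3 (subtracted): ⌀22, A = 380.133 mm², x = 165 mm, Ī = 11 499 mm⁴.
Hole 4 (subtracted): ⌀22, A = 380.133 mm², x = 220 mm, Ī = 11 499 mm⁴.
By symmetry the centroid is at mid-width, x̄ = 137.5 mm.
Transfer each piece to the centroidal y-axis using Ī + A·d² with d = x − 137.5:
  plate: d = 0 mm → contributes +112 649 740 mm⁴
  hole 1: d = -82.5 mm → contributes −2 598 777 mm⁴
  hole 2: d = -27.5 mm → contributes −298 974 mm⁴
  hole 3: d = 27.5 mm → contributes −298 974 mm⁴
  hole 4: d = 82.5 mm → contributes −2 598 777 mm⁴
Total I = 106 854 236 mm⁴.

Iy ≈ 1.069 × 10⁸ mm⁴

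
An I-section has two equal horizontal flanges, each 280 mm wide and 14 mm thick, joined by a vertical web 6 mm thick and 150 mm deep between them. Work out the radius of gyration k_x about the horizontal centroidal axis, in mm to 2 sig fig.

Treat the section as a set of non-overlapping primitives; coordinates are from the bounding-box lower-left.
Bottom flange: 280 × 14, A = 3 920 mm², y = 7 mm, Ī = 64 027 mm⁴.
Web: 6 × 150, A = 900 mm², y = 89 mm, Ī = 1 687 500 mm⁴.
Top flange: 280 × 14, A = 3 920 mm², y = 171 mm, Ī = 64 027 mm⁴.
By symmetry the centroid is at mid-height, ȳ = 89 mm.
Transfer each piece to the horizontal centroidal axis using Ī + A·d² with d = y − 89:
  bottom flange: d = -82 mm → contributes +26 422 107 mm⁴
  web: d = 0 mm → contributes +1 687 500 mm⁴
  top flange: d = 82 mm → contributes +26 422 107 mm⁴
Total I = 54 531 713 mm⁴.
Radius of gyration: k = √(I/A) = √(54 531 713 / 8 740) = 78.99 mm.

k_x ≈ 79 mm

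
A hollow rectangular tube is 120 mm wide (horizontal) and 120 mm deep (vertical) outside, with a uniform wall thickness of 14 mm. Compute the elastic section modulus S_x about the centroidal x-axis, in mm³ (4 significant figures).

Treat the section as a set of non-overlapping primitives; coordinates are from the bounding-box lower-left.
Outer rectangle: 120 × 120, A = 14 400 mm², y = 60 mm, Ī = 17 280 000 mm⁴.
Inner void (subtracted): 92 × 92, A = 8 464 mm², y = 60 mm, Ī = 5 969 941 mm⁴.
By symmetry the centroid is at mid-height, ȳ = 60 mm.
All pieces are centred on the centroidal x-axis, so I = ΣĪ (holes subtracted) = 11 310 059 mm⁴.
Extreme fibre distance c = 60 mm; S = I/c = 188 501 mm³.

S_x ≈ 1.885 × 10⁵ mm³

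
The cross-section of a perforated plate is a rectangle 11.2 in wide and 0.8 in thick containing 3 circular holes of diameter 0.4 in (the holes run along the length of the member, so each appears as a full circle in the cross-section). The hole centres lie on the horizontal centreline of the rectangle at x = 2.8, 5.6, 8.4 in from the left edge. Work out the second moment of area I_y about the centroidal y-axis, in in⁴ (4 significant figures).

I_y ≈ 91.69 in⁴

Break the section into simple shapes (no overlaps), measuring from the bottom-left corner of the bounding box.
Plate: 11.2 × 0.8, A = 8.96 in², x = 5.6 in, Ī = 93.6619 in⁴.
Hole 1 (subtracted): ⌀0.4, A = 0.125664 in², x = 2.8 in, Ī = 0.00125664 in⁴.
Hole 2 (subtracted): ⌀0.4, A = 0.125664 in², x = 5.6 in, Ī = 0.00125664 in⁴.
Hole 3 (subtracted): ⌀0.4, A = 0.125664 in², x = 8.4 in, Ī = 0.00125664 in⁴.
By symmetry the centroid is at mid-width, x̄ = 5.6 in.
Transfer each piece to the centroidal y-axis using Ī + A·d² with d = x − 5.6:
  plate: d = 0 in → contributes +93.6619 in⁴
  hole 1: d = -2.8 in → contributes −0.98646 in⁴
  hole 2: d = 0 in → contributes −0.00125664 in⁴
  hole 3: d = 2.8 in → contributes −0.98646 in⁴
Total I = 91.6877 in⁴.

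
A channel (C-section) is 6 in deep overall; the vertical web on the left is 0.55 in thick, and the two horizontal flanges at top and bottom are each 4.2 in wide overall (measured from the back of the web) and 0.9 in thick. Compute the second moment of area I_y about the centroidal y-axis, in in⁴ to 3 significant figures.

I_y ≈ 17.1 in⁴

Split into non-overlapping primitives; take the origin at the lower-left of the bounding box.
Web: 0.55 × 6, A = 3.3 in², x = 0.275 in, Ī = 0.083188 in⁴.
Top flange (beyond web): 3.65 × 0.9, A = 3.285 in², x = 2.375 in, Ī = 3.647 in⁴.
Bottom flange (beyond web): 3.65 × 0.9, A = 3.285 in², x = 2.375 in, Ī = 3.647 in⁴.
Centroid: x̄ = ΣA·x / ΣA = 1.6729 in.
Transfer each piece to the centroidal y-axis using Ī + A·d² with d = x − 1.6729:
  web: d = -1.3979 in → contributes +6.5315 in⁴
  top flange (beyond web): d = 0.70213 in → contributes +5.2665 in⁴
  bottom flange (beyond web): d = 0.70213 in → contributes +5.2665 in⁴
Total I = 17.065 in⁴.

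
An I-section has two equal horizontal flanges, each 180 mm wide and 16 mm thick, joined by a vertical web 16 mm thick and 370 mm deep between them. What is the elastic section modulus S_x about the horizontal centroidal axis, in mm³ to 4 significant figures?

S_x ≈ 1.404 × 10⁶ mm³

Treat the section as a set of non-overlapping primitives; coordinates are from the bounding-box lower-left.
Bottom flange: 180 × 16, A = 2 880 mm², y = 8 mm, Ī = 61 440 mm⁴.
Web: 16 × 370, A = 5 920 mm², y = 201 mm, Ī = 67 537 333 mm⁴.
Top flange: 180 × 16, A = 2 880 mm², y = 394 mm, Ī = 61 440 mm⁴.
By symmetry the centroid is at mid-height, ȳ = 201 mm.
Transfer each piece to the horizontal centroidal axis using Ī + A·d² with d = y − 201:
  bottom flange: d = -193 mm → contributes +107 338 560 mm⁴
  web: d = 0 mm → contributes +67 537 333 mm⁴
  top flange: d = 193 mm → contributes +107 338 560 mm⁴
Total I = 282 214 453 mm⁴.
Extreme fibre distance c = 201 mm; S = I/c = 1 404 052 mm³.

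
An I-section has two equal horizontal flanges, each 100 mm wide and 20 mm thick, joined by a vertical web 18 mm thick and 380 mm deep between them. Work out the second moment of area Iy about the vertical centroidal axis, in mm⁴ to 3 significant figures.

Treat the section as a set of non-overlapping primitives; coordinates are from the bounding-box lower-left.
Bottom flange: 100 × 20, A = 2 000 mm², x = 50 mm, Ī = 1 666 667 mm⁴.
Web: 18 × 380, A = 6 840 mm², x = 50 mm, Ī = 184 680 mm⁴.
Top flange: 100 × 20, A = 2 000 mm², x = 50 mm, Ī = 1 666 667 mm⁴.
By symmetry the centroid is at mid-width, x̄ = 50 mm.
All pieces are centred on the vertical centroidal axis, so I = ΣĪ = 3 518 013 mm⁴.

Iy ≈ 3.52 × 10⁶ mm⁴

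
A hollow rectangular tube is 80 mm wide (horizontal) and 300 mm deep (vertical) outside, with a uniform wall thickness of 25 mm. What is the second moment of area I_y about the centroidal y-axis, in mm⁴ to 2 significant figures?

Break the section into simple shapes (no overlaps), measuring from the bottom-left corner of the bounding box.
Outer rectangle: 80 × 300, A = 24 000 mm², x = 40 mm, Ī = 12 800 000 mm⁴.
Inner void (subtracted): 30 × 250, A = 7 500 mm², x = 40 mm, Ī = 562 500 mm⁴.
By symmetry the centroid is at mid-width, x̄ = 40 mm.
All pieces are centred on the centroidal y-axis, so I = ΣĪ (holes subtracted) = 12 237 500 mm⁴.

I_y ≈ 1.2 × 10⁷ mm⁴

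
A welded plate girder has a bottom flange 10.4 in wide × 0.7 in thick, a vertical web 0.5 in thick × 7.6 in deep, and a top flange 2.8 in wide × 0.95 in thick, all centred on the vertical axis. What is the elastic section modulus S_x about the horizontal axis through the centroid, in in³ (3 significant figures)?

Treat the section as a set of non-overlapping primitives; coordinates are from the bounding-box lower-left.
Bottom plate: 10.4 × 0.7, A = 7.28 in², y = 0.35 in, Ī = 0.29727 in⁴.
Web plate: 0.5 × 7.6, A = 3.8 in², y = 4.5 in, Ī = 18.291 in⁴.
Top plate: 2.8 × 0.95, A = 2.66 in², y = 8.775 in, Ī = 0.20005 in⁴.
Centroid: ȳ = ΣA·y / ΣA = 3.1288 in.
Transfer each piece to the horizontal axis through the centroid using Ī + A·d² with d = y − 3.1288:
  bottom plate: d = -2.7788 in → contributes +56.511 in⁴
  web plate: d = 1.3712 in → contributes +25.436 in⁴
  top plate: d = 5.6462 in → contributes +85 in⁴
Total I = 166.95 in⁴.
Extreme fibre distance c = 6.1212 in; S = I/c = 27.273 in³.

S_x ≈ 27.3 in³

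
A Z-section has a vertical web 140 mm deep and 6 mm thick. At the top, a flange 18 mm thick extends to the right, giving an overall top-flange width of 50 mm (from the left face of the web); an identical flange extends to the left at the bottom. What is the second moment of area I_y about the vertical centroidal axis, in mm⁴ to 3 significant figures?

I_y ≈ 1.25 × 10⁶ mm⁴

Break the section into simple shapes (no overlaps), measuring from the bottom-left corner of the bounding box.
Web: 6 × 140, A = 840 mm², x = 47 mm, Ī = 2 520 mm⁴.
Top flange (beyond web): 44 × 18, A = 792 mm², x = 72 mm, Ī = 127 776 mm⁴.
Bottom flange (beyond web): 44 × 18, A = 792 mm², x = 22 mm, Ī = 127 776 mm⁴.
Centroid: x̄ = ΣA·x / ΣA = 47 mm.
Transfer each piece to the vertical centroidal axis using Ī + A·d² with d = x − 47:
  web: d = 0 mm → contributes +2 520 mm⁴
  top flange (beyond web): d = 25 mm → contributes +622 776 mm⁴
  bottom flange (beyond web): d = -25 mm → contributes +622 776 mm⁴
Total I = 1 248 072 mm⁴.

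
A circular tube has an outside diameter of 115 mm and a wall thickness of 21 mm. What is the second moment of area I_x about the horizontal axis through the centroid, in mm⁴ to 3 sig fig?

Decompose the section into non-overlapping parts with the origin at the bottom-left of its bounding rectangle.
Outer circle: ⌀115, A = 10 387 mm², y = 57.5 mm, Ī = 8 585 414 mm⁴.
Bore (subtracted): ⌀73, A = 4185.4 mm², y = 57.5 mm, Ī = 1 393 995 mm⁴.
By symmetry the centroid is at mid-height, ȳ = 57.5 mm.
All pieces are centred on the horizontal axis through the centroid, so I = ΣĪ (holes subtracted) = 7 191 419 mm⁴.

I_x ≈ 7.19 × 10⁶ mm⁴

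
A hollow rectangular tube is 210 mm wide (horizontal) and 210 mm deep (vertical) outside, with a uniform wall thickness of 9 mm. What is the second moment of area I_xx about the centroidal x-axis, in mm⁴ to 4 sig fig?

I_xx ≈ 4.882 × 10⁷ mm⁴

Break the section into simple shapes (no overlaps), measuring from the bottom-left corner of the bounding box.
Outer rectangle: 210 × 210, A = 44 100 mm², y = 105 mm, Ī = 162 067 500 mm⁴.
Inner void (subtracted): 192 × 192, A = 36 864 mm², y = 105 mm, Ī = 113 246 208 mm⁴.
By symmetry the centroid is at mid-height, ȳ = 105 mm.
All pieces are centred on the centroidal x-axis, so I = ΣĪ (holes subtracted) = 48 821 292 mm⁴.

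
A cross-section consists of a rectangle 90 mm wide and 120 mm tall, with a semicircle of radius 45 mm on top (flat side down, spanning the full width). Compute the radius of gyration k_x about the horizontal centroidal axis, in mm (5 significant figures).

k_x ≈ 45.374 mm

Split into non-overlapping primitives; take the origin at the lower-left of the bounding box.
Rectangular body: 90 × 120, A = 10 800 mm², y = 60 mm, Ī = 12 960 000 mm⁴.
Semicircular cap: semicircle r = 45, A = 3180.863 mm², y = 139.0986 mm, Ī = 450072.1 mm⁴.
Centroid: ȳ = ΣA·y / ΣA = 77.99615 mm.
Transfer each piece to the horizontal centroidal axis using Ī + A·d² with d = y − 77.99615:
  rectangular body: d = -17.99615 mm → contributes +16 457 705 mm⁴
  semicircular cap: d = 61.10244 mm → contributes +12 325 848 mm⁴
Total I = 28 783 553 mm⁴.
Radius of gyration: k = √(I/A) = √(28 783 553 / 13980.86) = 45.37381 mm.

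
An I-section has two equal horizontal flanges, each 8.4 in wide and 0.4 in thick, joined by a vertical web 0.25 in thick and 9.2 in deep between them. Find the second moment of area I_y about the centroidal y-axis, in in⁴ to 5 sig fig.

I_y ≈ 39.526 in⁴

Decompose the section into non-overlapping parts with the origin at the bottom-left of its bounding rectangle.
Bottom flange: 8.4 × 0.4, A = 3.36 in², x = 4.2 in, Ī = 19.7568 in⁴.
Web: 0.25 × 9.2, A = 2.3 in², x = 4.2 in, Ī = 0.01197917 in⁴.
Top flange: 8.4 × 0.4, A = 3.36 in², x = 4.2 in, Ī = 19.7568 in⁴.
By symmetry the centroid is at mid-width, x̄ = 4.2 in.
All pieces are centred on the centroidal y-axis, so I = ΣĪ = 39.52558 in⁴.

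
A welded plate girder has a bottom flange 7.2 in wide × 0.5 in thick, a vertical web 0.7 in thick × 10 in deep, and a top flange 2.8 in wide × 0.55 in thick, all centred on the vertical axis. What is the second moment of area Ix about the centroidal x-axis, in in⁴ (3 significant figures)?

Ix ≈ 191 in⁴

Decompose the section into non-overlapping parts with the origin at the bottom-left of its bounding rectangle.
Bottom plate: 7.2 × 0.5, A = 3.6 in², y = 0.25 in, Ī = 0.075 in⁴.
Web plate: 0.7 × 10, A = 7 in², y = 5.5 in, Ī = 58.333 in⁴.
Top plate: 2.8 × 0.55, A = 1.54 in², y = 10.775 in, Ī = 0.038821 in⁴.
Centroid: ȳ = ΣA·y / ΣA = 4.6123 in.
Transfer each piece to the centroidal x-axis using Ī + A·d² with d = y − 4.6123:
  bottom plate: d = -4.3623 in → contributes +68.582 in⁴
  web plate: d = 0.88769 in → contributes +63.849 in⁴
  top plate: d = 6.1627 in → contributes +58.526 in⁴
Total I = 190.96 in⁴.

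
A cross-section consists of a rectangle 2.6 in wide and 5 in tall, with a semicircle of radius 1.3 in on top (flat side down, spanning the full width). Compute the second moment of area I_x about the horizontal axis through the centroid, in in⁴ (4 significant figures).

I_x ≈ 47.93 in⁴

Decompose the section into non-overlapping parts with the origin at the bottom-left of its bounding rectangle.
Rectangular body: 2.6 × 5, A = 13 in², y = 2.5 in, Ī = 27.0833 in⁴.
Semicircular cap: semicircle r = 1.3, A = 2.65465 in², y = 5.55174 in, Ī = 0.313477 in⁴.
Centroid: ȳ = ΣA·y / ΣA = 3.0175 in.
Transfer each piece to the horizontal axis through the centroid using Ī + A·d² with d = y − 3.0175:
  rectangular body: d = -0.5175 in → contributes +30.5648 in⁴
  semicircular cap: d = 2.53424 in → contributes +17.3626 in⁴
Total I = 47.9274 in⁴.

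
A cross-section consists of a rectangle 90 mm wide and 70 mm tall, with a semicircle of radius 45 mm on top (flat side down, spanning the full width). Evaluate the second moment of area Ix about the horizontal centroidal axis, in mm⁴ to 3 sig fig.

Split into non-overlapping primitives; take the origin at the lower-left of the bounding box.
Rectangular body: 90 × 70, A = 6 300 mm², y = 35 mm, Ī = 2 572 500 mm⁴.
Semicircular cap: semicircle r = 45, A = 3180.9 mm², y = 89.099 mm, Ī = 450 072 mm⁴.
Centroid: ȳ = ΣA·y / ΣA = 53.15 mm.
Transfer each piece to the horizontal centroidal axis using Ī + A·d² with d = y − 53.15:
  rectangular body: d = -18.15 mm → contributes +4 647 923 mm⁴
  semicircular cap: d = 35.948 mm → contributes +4 560 644 mm⁴
Total I = 9 208 567 mm⁴.

Ix ≈ 9.21 × 10⁶ mm⁴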